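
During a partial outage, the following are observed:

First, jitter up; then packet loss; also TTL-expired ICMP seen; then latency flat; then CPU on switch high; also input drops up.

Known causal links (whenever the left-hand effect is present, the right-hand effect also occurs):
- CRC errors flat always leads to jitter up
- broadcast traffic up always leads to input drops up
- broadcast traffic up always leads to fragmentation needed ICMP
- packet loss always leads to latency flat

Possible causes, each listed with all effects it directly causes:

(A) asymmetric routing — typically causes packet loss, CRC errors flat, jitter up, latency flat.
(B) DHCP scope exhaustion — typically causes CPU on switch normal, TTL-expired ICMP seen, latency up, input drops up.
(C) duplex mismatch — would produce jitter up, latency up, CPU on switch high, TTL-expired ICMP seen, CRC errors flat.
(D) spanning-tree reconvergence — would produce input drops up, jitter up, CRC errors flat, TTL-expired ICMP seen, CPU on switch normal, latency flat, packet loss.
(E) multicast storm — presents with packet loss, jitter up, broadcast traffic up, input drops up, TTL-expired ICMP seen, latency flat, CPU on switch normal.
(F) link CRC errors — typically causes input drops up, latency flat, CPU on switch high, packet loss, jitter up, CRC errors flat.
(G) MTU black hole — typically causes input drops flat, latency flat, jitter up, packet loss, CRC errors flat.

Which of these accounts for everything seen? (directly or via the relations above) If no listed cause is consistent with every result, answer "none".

For each candidate, compare predicted effects to what was observed:
(A) asymmetric routing — jitter up match; packet loss match; TTL-expired ICMP seen miss; latency flat match; CPU on switch high miss; input drops up miss
(B) DHCP scope exhaustion — fails on jitter up, packet loss, latency flat, CPU on switch high (predicts latency up, not latency flat; predicts CPU on switch normal, not CPU on switch high)
(C) duplex mismatch — fails on packet loss, latency flat, input drops up (predicts latency up, not latency flat)
(D) spanning-tree reconvergence — fails on CPU on switch high (predicts CPU on switch normal, not CPU on switch high)
(E) multicast storm — fails on CPU on switch high (predicts CPU on switch normal, not CPU on switch high)
(F) link CRC errors — jitter up match; packet loss match; TTL-expired ICMP seen miss; latency flat match; CPU on switch high match; input drops up match
(G) MTU black hole — fails on TTL-expired ICMP seen, CPU on switch high, input drops up (predicts input drops flat, not input drops up)
None of the listed candidates fits everything.

none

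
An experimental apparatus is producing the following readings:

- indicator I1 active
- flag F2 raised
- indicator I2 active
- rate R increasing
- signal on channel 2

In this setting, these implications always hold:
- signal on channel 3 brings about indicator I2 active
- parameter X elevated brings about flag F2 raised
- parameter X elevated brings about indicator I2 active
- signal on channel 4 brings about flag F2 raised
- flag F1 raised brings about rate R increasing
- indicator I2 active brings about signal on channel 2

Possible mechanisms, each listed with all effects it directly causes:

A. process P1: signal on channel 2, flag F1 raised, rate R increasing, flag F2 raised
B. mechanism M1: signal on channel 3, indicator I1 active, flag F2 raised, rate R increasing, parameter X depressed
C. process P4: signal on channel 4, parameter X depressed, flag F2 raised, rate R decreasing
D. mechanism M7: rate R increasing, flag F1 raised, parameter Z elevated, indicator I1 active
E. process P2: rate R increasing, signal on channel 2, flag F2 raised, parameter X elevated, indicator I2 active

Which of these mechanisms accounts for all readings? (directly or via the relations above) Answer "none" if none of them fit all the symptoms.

Testing each hypothesis:
(A) process P1 — does not account for indicator I1 active, indicator I2 active
(B) mechanism M1 — indicator I1 active match; flag F2 raised match; indicator I2 active match (via signal on channel 3 → indicator I2 active); rate R increasing match; signal on channel 2 match (via signal on channel 3 → indicator I2 active → signal on channel 2)
(C) process P4 — indicator I1 active miss; flag F2 raised match; indicator I2 active miss; rate R increasing miss; signal on channel 2 miss
(D) mechanism M7 — does not account for flag F2 raised, indicator I2 active, signal on channel 2
(E) process P2 — does not account for indicator I1 active
Only (B) is consistent with every observation.

B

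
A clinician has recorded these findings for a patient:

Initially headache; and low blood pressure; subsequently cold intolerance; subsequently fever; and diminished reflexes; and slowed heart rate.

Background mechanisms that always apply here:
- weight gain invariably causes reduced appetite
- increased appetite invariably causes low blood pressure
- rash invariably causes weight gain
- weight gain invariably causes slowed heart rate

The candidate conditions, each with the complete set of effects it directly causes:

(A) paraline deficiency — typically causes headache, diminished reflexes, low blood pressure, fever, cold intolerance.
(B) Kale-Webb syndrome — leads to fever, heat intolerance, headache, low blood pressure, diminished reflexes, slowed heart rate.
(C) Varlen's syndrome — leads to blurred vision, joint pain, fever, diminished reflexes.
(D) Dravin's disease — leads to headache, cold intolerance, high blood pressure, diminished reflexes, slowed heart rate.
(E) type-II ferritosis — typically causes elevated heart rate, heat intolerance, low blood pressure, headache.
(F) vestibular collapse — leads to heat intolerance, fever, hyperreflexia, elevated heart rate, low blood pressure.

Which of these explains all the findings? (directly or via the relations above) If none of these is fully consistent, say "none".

none

Testing each hypothesis:
(A) paraline deficiency — headache yes; low blood pressure yes; cold intolerance yes; fever yes; diminished reflexes yes; slowed heart rate NO
(B) Kale-Webb syndrome — headache yes; low blood pressure yes; cold intolerance NO; fever yes; diminished reflexes yes; slowed heart rate yes
(C) Varlen's syndrome — does not account for headache, low blood pressure, cold intolerance, slowed heart rate
(D) Dravin's disease — fails on low blood pressure, fever (predicts high blood pressure, not low blood pressure)
(E) type-II ferritosis — headache yes; low blood pressure yes; cold intolerance NO; fever NO; diminished reflexes NO; slowed heart rate NO
(F) vestibular collapse — fails on headache, cold intolerance, diminished reflexes, slowed heart rate (predicts heat intolerance, not cold intolerance; predicts hyperreflexia, not diminished reflexes; predicts elevated heart rate, not slowed heart rate)
Every candidate fails on at least one observation.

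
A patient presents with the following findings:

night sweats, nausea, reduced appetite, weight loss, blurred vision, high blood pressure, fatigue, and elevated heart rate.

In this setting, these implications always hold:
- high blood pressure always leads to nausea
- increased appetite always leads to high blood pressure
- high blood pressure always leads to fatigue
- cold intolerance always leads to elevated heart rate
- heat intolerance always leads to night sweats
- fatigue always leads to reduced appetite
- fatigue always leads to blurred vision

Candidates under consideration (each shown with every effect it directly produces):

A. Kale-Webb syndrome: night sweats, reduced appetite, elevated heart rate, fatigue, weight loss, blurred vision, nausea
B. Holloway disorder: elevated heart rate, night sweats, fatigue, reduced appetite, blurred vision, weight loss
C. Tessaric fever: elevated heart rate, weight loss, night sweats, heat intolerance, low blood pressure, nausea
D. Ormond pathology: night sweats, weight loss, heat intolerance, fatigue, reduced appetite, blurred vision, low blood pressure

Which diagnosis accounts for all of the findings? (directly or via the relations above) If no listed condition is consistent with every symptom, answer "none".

none

Checking each candidate against the observations:
(A) Kale-Webb syndrome — does not account for high blood pressure
(B) Holloway disorder — night sweats yes; nausea NO; reduced appetite yes; weight loss yes; blurred vision yes; high blood pressure NO; fatigue yes; elevated heart rate yes
(C) Tessaric fever — fails on reduced appetite, blurred vision, high blood pressure, fatigue (predicts low blood pressure, not high blood pressure)
(D) Ormond pathology — fails on nausea, high blood pressure, elevated heart rate (predicts low blood pressure, not high blood pressure)
None of the listed candidates fits everything.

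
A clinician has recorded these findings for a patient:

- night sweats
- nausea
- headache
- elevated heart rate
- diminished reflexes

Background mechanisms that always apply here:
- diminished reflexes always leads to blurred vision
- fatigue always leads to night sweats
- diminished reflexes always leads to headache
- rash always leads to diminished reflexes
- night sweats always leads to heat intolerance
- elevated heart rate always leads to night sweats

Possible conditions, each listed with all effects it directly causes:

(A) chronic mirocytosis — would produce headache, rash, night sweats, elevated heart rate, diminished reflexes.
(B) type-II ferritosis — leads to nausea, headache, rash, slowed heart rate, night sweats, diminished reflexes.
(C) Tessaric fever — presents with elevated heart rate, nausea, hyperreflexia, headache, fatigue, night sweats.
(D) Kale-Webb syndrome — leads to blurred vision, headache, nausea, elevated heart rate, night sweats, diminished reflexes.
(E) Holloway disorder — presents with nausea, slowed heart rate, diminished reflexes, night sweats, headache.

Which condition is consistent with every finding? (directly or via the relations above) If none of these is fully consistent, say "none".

D

Checking each candidate against the observations:
(A) chronic mirocytosis — night sweats ✓; nausea ✗; headache ✓; elevated heart rate ✓; diminished reflexes ✓
(B) type-II ferritosis — fails on elevated heart rate (predicts slowed heart rate, not elevated heart rate)
(C) Tessaric fever — fails on diminished reflexes (predicts hyperreflexia, not diminished reflexes)
(D) Kale-Webb syndrome — accounts for every observation
(E) Holloway disorder — fails on elevated heart rate (predicts slowed heart rate, not elevated heart rate)
Only (D) is consistent with every observation.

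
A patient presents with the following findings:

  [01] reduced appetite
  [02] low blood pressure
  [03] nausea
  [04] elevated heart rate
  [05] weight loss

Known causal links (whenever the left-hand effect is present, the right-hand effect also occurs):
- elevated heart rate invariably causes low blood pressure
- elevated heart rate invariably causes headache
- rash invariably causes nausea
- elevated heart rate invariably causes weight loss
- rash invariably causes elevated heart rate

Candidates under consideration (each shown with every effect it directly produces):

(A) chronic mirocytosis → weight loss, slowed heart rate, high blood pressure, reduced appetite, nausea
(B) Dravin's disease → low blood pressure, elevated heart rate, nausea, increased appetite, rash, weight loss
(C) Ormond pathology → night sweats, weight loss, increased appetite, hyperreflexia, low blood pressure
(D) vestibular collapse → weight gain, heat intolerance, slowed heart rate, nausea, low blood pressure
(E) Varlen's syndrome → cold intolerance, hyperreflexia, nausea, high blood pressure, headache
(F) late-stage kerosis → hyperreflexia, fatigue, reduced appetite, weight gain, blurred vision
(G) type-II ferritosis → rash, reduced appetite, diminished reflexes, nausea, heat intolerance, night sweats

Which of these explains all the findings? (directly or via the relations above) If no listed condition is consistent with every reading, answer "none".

For each candidate, compare predicted effects to what was observed:
(A) chronic mirocytosis — reduced appetite yes; low blood pressure NO; nausea yes; elevated heart rate NO; weight loss yes
(B) Dravin's disease — reduced appetite NO; low blood pressure yes; nausea yes; elevated heart rate yes; weight loss yes
(C) Ormond pathology — fails on reduced appetite, nausea, elevated heart rate (predicts increased appetite, not reduced appetite)
(D) vestibular collapse — reduced appetite NO; low blood pressure yes; nausea yes; elevated heart rate NO; weight loss NO
(E) Varlen's syndrome — fails on reduced appetite, low blood pressure, elevated heart rate, weight loss (predicts high blood pressure, not low blood pressure)
(F) late-stage kerosis — fails on low blood pressure, nausea, elevated heart rate, weight loss (predicts weight gain, not weight loss)
(G) type-II ferritosis — accounts for every observation (low blood pressure by rash → elevated heart rate → low blood pressure)
(G) is the only candidate with no mismatches.

G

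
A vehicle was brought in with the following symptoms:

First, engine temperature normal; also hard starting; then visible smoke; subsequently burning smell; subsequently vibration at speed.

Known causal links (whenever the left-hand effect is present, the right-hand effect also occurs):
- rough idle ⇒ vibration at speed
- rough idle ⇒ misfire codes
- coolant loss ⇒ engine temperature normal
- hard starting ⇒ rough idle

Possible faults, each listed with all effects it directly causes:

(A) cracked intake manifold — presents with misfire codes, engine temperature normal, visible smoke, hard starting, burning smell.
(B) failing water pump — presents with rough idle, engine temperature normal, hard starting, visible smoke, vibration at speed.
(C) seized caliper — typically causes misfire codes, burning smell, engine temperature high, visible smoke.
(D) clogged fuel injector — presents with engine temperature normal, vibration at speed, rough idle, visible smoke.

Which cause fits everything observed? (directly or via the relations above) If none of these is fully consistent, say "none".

A

Checking each candidate against the observations:
(A) cracked intake manifold — accounts for every observation (vibration at speed through hard starting → rough idle → vibration at speed)
(B) failing water pump — engine temperature normal yes; hard starting yes; visible smoke yes; burning smell NO; vibration at speed yes
(C) seized caliper — engine temperature normal NO; hard starting NO; visible smoke yes; burning smell yes; vibration at speed NO
(D) clogged fuel injector — engine temperature normal yes; hard starting NO; visible smoke yes; burning smell NO; vibration at speed yes
Only (A) is consistent with every observation.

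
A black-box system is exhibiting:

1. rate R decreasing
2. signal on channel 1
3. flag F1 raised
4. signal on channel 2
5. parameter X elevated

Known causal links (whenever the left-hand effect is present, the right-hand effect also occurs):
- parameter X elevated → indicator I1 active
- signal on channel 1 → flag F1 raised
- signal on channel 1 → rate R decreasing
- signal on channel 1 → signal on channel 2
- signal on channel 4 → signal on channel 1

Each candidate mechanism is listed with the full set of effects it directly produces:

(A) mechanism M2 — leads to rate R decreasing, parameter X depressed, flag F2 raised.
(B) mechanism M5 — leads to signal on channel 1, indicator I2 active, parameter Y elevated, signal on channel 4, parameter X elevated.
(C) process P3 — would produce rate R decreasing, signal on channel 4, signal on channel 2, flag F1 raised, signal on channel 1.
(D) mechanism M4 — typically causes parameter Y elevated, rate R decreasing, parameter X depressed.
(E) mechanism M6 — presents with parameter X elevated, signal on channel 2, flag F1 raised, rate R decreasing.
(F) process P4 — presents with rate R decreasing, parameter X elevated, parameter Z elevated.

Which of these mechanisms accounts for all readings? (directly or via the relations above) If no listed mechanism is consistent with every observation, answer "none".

B

Per-candidate check:
(A) mechanism M2 — rate R decreasing ✓; signal on channel 1 ✗; flag F1 raised ✗; signal on channel 2 ✗; parameter X elevated ✗
(B) mechanism M5 — rate R decreasing ✓ (via signal on channel 1 → rate R decreasing); signal on channel 1 ✓; flag F1 raised ✓ (via signal on channel 1 → flag F1 raised); signal on channel 2 ✓ (via signal on channel 1 → signal on channel 2); parameter X elevated ✓
(C) process P3 — rate R decreasing ✓; signal on channel 1 ✓; flag F1 raised ✓; signal on channel 2 ✓; parameter X elevated ✗
(D) mechanism M4 — fails on signal on channel 1, flag F1 raised, signal on channel 2, parameter X elevated (predicts parameter X depressed, not parameter X elevated)
(E) mechanism M6 — rate R decreasing ✓; signal on channel 1 ✗; flag F1 raised ✓; signal on channel 2 ✓; parameter X elevated ✓
(F) process P4 — does not account for signal on channel 1, flag F1 raised, signal on channel 2
(B) alone accounts for all the evidence.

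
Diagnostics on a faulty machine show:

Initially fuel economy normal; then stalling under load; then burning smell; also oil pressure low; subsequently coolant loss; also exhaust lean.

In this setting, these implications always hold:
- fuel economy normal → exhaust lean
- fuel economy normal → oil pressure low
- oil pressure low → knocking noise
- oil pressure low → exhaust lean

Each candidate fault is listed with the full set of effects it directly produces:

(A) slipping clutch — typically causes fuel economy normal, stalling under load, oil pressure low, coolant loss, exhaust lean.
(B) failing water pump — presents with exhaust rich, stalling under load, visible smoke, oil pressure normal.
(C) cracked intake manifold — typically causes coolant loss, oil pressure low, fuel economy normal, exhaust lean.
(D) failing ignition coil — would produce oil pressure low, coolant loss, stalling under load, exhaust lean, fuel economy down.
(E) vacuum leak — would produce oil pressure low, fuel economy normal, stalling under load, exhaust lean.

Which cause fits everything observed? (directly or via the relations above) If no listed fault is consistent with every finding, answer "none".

Checking each candidate against the observations:
(A) slipping clutch — fuel economy normal ✓; stalling under load ✓; burning smell ✗; oil pressure low ✓; coolant loss ✓; exhaust lean ✓
(B) failing water pump — fails on fuel economy normal, burning smell, oil pressure low, coolant loss, exhaust lean (predicts oil pressure normal, not oil pressure low; predicts exhaust rich, not exhaust lean)
(C) cracked intake manifold — does not account for stalling under load, burning smell
(D) failing ignition coil — fuel economy normal ✗; stalling under load ✓; burning smell ✗; oil pressure low ✓; coolant loss ✓; exhaust lean ✓
(E) vacuum leak — does not account for burning smell, coolant loss
No candidate is consistent with all observations.

none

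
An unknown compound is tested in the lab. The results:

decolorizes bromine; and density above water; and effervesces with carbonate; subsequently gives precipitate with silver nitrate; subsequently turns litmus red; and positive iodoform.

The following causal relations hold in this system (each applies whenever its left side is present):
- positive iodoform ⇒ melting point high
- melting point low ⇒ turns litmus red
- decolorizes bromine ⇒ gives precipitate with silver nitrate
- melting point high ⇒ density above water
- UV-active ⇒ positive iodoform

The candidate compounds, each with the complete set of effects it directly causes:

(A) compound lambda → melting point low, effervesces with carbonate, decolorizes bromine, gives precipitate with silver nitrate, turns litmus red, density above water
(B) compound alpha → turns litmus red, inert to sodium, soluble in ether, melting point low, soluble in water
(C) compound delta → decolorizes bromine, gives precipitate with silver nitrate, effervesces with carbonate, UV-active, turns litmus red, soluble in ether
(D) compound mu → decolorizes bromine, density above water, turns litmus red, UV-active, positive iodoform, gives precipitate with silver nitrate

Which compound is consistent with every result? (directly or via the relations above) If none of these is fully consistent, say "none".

Checking each candidate against the observations:
(A) compound lambda — does not account for positive iodoform
(B) compound alpha — decolorizes bromine -; density above water -; effervesces with carbonate -; gives precipitate with silver nitrate -; turns litmus red +; positive iodoform -
(C) compound delta — decolorizes bromine +; density above water + (through UV-active → positive iodoform → melting point high → density above water); effervesces with carbonate +; gives precipitate with silver nitrate +; turns litmus red +; positive iodoform + (through UV-active → positive iodoform)
(D) compound mu — decolorizes bromine +; density above water +; effervesces with carbonate -; gives precipitate with silver nitrate +; turns litmus red +; positive iodoform +
Only (C) is consistent with every observation.

C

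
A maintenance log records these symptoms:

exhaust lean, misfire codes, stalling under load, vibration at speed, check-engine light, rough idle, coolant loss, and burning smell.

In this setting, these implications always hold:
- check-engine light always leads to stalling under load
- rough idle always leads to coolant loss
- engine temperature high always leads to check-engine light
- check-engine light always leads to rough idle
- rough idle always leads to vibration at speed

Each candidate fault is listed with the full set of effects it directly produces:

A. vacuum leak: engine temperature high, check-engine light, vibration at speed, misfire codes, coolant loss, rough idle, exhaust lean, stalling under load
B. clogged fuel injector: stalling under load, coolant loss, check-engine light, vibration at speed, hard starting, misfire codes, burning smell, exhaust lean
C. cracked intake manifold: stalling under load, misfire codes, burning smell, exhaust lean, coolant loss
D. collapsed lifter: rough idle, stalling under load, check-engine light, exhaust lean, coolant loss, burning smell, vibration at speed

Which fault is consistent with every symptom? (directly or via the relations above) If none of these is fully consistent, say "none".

Testing each hypothesis:
(A) vacuum leak — exhaust lean +; misfire codes +; stalling under load +; vibration at speed +; check-engine light +; rough idle +; coolant loss +; burning smell -
(B) clogged fuel injector — exhaust lean +; misfire codes +; stalling under load +; vibration at speed +; check-engine light +; rough idle + (through check-engine light → rough idle); coolant loss +; burning smell +
(C) cracked intake manifold — does not account for vibration at speed, check-engine light, rough idle
(D) collapsed lifter — exhaust lean +; misfire codes -; stalling under load +; vibration at speed +; check-engine light +; rough idle +; coolant loss +; burning smell +
(B) alone accounts for all the evidence.

B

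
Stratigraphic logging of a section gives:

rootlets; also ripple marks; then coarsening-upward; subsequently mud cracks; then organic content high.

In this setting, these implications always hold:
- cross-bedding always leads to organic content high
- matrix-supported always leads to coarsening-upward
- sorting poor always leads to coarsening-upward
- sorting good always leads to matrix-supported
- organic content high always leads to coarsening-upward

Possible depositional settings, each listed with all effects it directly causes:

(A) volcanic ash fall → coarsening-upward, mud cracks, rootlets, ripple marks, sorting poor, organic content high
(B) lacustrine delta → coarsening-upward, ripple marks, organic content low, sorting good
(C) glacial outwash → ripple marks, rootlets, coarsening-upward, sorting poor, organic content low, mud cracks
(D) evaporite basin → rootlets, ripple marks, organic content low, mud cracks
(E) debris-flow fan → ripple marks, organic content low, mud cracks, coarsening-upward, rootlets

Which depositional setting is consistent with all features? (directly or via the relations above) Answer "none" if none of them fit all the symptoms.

Testing each hypothesis:
(A) volcanic ash fall — rootlets match; ripple marks match; coarsening-upward match; mud cracks match; organic content high match
(B) lacustrine delta — rootlets miss; ripple marks match; coarsening-upward match; mud cracks miss; organic content high miss
(C) glacial outwash — rootlets match; ripple marks match; coarsening-upward match; mud cracks match; organic content high miss
(D) evaporite basin — rootlets match; ripple marks match; coarsening-upward miss; mud cracks match; organic content high miss
(E) debris-flow fan — fails on organic content high (predicts organic content low, not organic content high)
(A) alone accounts for all the evidence.

A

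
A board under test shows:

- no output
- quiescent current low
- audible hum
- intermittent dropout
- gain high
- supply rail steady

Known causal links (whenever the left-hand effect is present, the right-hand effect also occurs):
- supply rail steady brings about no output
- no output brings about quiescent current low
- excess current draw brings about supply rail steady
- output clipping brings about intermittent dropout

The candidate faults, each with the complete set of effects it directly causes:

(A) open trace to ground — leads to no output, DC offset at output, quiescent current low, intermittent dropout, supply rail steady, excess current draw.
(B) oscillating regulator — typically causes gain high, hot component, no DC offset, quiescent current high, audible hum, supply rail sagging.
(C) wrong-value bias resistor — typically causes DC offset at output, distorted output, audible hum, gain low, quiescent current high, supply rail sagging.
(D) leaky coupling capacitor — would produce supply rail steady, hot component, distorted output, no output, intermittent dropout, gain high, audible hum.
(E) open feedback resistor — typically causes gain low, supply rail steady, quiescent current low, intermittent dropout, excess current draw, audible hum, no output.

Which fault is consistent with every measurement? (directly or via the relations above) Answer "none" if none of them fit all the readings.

D

For each candidate, compare predicted effects to what was observed:
(A) open trace to ground — does not account for audible hum, gain high
(B) oscillating regulator — no output ✗; quiescent current low ✗; audible hum ✓; intermittent dropout ✗; gain high ✓; supply rail steady ✗
(C) wrong-value bias resistor — no output ✗; quiescent current low ✗; audible hum ✓; intermittent dropout ✗; gain high ✗; supply rail steady ✗
(D) leaky coupling capacitor — no output ✓; quiescent current low ✓ (through no output → quiescent current low); audible hum ✓; intermittent dropout ✓; gain high ✓; supply rail steady ✓
(E) open feedback resistor — no output ✓; quiescent current low ✓; audible hum ✓; intermittent dropout ✓; gain high ✗; supply rail steady ✓
(D) alone accounts for all the evidence.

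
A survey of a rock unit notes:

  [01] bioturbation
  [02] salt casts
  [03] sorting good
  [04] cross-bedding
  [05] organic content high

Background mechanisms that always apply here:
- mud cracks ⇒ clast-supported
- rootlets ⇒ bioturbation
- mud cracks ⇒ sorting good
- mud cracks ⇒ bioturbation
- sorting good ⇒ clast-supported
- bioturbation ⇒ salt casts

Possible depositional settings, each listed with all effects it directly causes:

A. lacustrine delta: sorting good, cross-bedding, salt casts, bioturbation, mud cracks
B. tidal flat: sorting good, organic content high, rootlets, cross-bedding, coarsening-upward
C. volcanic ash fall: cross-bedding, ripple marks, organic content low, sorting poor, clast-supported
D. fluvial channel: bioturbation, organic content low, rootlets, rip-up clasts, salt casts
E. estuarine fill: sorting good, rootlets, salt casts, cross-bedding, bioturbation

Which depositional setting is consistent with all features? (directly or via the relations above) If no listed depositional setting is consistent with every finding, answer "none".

For each candidate, compare predicted effects to what was observed:
(A) lacustrine delta — does not account for organic content high
(B) tidal flat — accounts for every observation (bioturbation by rootlets → bioturbation)
(C) volcanic ash fall — fails on bioturbation, salt casts, sorting good, organic content high (predicts sorting poor, not sorting good; predicts organic content low, not organic content high)
(D) fluvial channel — bioturbation match; salt casts match; sorting good miss; cross-bedding miss; organic content high miss
(E) estuarine fill — bioturbation match; salt casts match; sorting good match; cross-bedding match; organic content high miss
(B) is the only candidate with no mismatches.

B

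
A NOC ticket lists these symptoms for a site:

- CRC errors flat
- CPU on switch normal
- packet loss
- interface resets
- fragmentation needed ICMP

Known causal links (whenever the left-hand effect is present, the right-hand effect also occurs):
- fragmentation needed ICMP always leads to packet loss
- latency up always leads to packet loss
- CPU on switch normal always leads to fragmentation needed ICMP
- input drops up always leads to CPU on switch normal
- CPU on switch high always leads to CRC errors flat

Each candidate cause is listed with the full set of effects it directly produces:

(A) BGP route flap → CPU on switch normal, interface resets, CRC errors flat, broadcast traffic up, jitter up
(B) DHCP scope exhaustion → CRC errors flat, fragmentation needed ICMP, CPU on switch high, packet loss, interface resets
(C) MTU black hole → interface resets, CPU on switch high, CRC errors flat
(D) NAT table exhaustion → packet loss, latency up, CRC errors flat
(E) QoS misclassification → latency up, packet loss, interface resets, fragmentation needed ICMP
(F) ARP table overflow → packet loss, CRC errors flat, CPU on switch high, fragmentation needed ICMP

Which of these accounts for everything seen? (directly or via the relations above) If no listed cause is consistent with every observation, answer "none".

A

Per-candidate check:
(A) BGP route flap — accounts for every observation (packet loss through CPU on switch normal → fragmentation needed ICMP → packet loss)
(B) DHCP scope exhaustion — fails on CPU on switch normal (predicts CPU on switch high, not CPU on switch normal)
(C) MTU black hole — CRC errors flat yes; CPU on switch normal NO; packet loss NO; interface resets yes; fragmentation needed ICMP NO
(D) NAT table exhaustion — CRC errors flat yes; CPU on switch normal NO; packet loss yes; interface resets NO; fragmentation needed ICMP NO
(E) QoS misclassification — does not account for CRC errors flat, CPU on switch normal
(F) ARP table overflow — fails on CPU on switch normal, interface resets (predicts CPU on switch high, not CPU on switch normal)
Only (A) is consistent with every observation.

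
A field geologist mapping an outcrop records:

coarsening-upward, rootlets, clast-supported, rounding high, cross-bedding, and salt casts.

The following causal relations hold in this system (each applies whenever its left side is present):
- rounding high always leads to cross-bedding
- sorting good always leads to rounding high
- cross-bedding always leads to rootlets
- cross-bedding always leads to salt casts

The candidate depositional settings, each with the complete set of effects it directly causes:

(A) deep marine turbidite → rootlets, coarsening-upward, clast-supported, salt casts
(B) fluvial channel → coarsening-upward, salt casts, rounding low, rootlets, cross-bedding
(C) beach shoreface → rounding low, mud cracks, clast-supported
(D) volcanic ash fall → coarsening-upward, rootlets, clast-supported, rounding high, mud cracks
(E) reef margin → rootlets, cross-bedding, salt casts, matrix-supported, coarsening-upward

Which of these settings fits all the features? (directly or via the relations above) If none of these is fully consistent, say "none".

Checking each candidate against the observations:
(A) deep marine turbidite — does not account for rounding high, cross-bedding
(B) fluvial channel — coarsening-upward +; rootlets +; clast-supported -; rounding high -; cross-bedding +; salt casts +
(C) beach shoreface — coarsening-upward -; rootlets -; clast-supported +; rounding high -; cross-bedding -; salt casts -
(D) volcanic ash fall — coarsening-upward +; rootlets +; clast-supported +; rounding high +; cross-bedding + (through rounding high → cross-bedding); salt casts + (through rounding high → cross-bedding → salt casts)
(E) reef margin — coarsening-upward +; rootlets +; clast-supported -; rounding high -; cross-bedding +; salt casts +
(D) is the only candidate with no mismatches.

D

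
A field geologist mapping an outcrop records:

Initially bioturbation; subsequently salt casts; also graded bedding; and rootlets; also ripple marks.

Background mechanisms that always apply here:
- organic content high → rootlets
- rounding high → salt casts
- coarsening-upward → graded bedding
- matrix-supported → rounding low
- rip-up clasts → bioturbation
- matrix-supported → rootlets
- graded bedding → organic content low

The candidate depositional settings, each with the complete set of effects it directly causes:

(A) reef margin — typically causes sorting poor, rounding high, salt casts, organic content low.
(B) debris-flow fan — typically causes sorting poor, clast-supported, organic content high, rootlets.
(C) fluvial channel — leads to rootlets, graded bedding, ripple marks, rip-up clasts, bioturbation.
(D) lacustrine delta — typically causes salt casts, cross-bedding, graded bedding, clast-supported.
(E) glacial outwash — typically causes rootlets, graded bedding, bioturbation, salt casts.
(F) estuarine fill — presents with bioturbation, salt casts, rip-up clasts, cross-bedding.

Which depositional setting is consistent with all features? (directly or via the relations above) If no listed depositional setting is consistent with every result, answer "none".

none

Testing each hypothesis:
(A) reef margin — does not account for bioturbation, graded bedding, rootlets, ripple marks
(B) debris-flow fan — bioturbation -; salt casts -; graded bedding -; rootlets +; ripple marks -
(C) fluvial channel — bioturbation +; salt casts -; graded bedding +; rootlets +; ripple marks +
(D) lacustrine delta — bioturbation -; salt casts +; graded bedding +; rootlets -; ripple marks -
(E) glacial outwash — does not account for ripple marks
(F) estuarine fill — bioturbation +; salt casts +; graded bedding -; rootlets -; ripple marks -
Every candidate fails on at least one observation.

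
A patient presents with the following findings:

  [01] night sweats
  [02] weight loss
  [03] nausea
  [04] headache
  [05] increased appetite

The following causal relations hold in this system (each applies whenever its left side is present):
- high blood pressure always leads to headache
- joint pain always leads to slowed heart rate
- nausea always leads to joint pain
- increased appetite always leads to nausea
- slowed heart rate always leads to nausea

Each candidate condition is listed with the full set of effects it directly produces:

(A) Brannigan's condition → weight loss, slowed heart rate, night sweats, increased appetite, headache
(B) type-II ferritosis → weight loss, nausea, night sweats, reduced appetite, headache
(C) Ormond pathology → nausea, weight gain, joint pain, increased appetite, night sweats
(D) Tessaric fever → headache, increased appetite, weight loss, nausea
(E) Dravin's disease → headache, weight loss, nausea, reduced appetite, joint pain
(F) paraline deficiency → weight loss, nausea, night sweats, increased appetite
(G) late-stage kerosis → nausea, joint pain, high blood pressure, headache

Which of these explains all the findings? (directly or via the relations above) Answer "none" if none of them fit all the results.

For each candidate, compare predicted effects to what was observed:
(A) Brannigan's condition — accounts for every observation (nausea by increased appetite → nausea)
(B) type-II ferritosis — fails on increased appetite (predicts reduced appetite, not increased appetite)
(C) Ormond pathology — night sweats +; weight loss -; nausea +; headache -; increased appetite +
(D) Tessaric fever — night sweats -; weight loss +; nausea +; headache +; increased appetite +
(E) Dravin's disease — fails on night sweats, increased appetite (predicts reduced appetite, not increased appetite)
(F) paraline deficiency — night sweats +; weight loss +; nausea +; headache -; increased appetite +
(G) late-stage kerosis — does not account for night sweats, weight loss, increased appetite
(A) alone accounts for all the evidence.

A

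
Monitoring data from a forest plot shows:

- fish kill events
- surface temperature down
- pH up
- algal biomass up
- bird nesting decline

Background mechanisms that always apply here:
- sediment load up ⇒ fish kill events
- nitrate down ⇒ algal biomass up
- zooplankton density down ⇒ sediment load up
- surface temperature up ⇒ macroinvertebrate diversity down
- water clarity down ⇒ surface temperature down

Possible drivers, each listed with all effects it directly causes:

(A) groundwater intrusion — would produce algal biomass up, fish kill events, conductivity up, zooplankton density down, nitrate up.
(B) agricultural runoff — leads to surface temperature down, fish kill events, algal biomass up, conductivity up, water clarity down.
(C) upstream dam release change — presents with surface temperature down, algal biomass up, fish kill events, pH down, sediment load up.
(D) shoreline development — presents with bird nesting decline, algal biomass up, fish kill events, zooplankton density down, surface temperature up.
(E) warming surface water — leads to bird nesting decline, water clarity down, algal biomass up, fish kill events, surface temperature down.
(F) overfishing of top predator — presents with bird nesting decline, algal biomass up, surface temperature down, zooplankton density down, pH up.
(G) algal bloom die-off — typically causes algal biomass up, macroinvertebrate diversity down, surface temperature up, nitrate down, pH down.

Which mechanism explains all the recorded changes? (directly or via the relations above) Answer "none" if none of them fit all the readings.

Checking each candidate against the observations:
(A) groundwater intrusion — fish kill events yes; surface temperature down NO; pH up NO; algal biomass up yes; bird nesting decline NO
(B) agricultural runoff — does not account for pH up, bird nesting decline
(C) upstream dam release change — fails on pH up, bird nesting decline (predicts pH down, not pH up)
(D) shoreline development — fails on surface temperature down, pH up (predicts surface temperature up, not surface temperature down)
(E) warming surface water — does not account for pH up
(F) overfishing of top predator — accounts for every observation (fish kill events by zooplankton density down → sediment load up → fish kill events)
(G) algal bloom die-off — fails on fish kill events, surface temperature down, pH up, bird nesting decline (predicts surface temperature up, not surface temperature down; predicts pH down, not pH up)
(F) alone accounts for all the evidence.

F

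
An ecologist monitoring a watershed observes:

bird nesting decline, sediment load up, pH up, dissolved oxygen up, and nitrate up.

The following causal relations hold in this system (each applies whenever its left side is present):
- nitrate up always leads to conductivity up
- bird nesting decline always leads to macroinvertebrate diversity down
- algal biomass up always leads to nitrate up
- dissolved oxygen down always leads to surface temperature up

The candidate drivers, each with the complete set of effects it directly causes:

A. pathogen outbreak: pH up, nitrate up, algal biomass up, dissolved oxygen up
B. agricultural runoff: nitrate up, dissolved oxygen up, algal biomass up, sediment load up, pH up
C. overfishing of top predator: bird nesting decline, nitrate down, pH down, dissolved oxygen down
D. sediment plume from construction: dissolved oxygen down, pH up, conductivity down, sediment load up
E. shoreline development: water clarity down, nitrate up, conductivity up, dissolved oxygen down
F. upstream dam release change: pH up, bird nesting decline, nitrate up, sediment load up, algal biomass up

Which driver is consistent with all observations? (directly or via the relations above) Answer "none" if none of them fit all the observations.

none

Checking each candidate against the observations:
(A) pathogen outbreak — does not account for bird nesting decline, sediment load up
(B) agricultural runoff — bird nesting decline NO; sediment load up yes; pH up yes; dissolved oxygen up yes; nitrate up yes
(C) overfishing of top predator — fails on sediment load up, pH up, dissolved oxygen up, nitrate up (predicts pH down, not pH up; predicts dissolved oxygen down, not dissolved oxygen up; predicts nitrate down, not nitrate up)
(D) sediment plume from construction — fails on bird nesting decline, dissolved oxygen up, nitrate up (predicts dissolved oxygen down, not dissolved oxygen up)
(E) shoreline development — bird nesting decline NO; sediment load up NO; pH up NO; dissolved oxygen up NO; nitrate up yes
(F) upstream dam release change — does not account for dissolved oxygen up
None of the listed candidates fits everything.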